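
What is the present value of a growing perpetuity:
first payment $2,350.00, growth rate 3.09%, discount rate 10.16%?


Formula: PV = C / (r - g)
Spread: r - g = 0.1016 - 0.0309 = 0.0707
Substituting: PV = $2,350.00 / 0.0707
PV = $33,239.04

$33,239.04


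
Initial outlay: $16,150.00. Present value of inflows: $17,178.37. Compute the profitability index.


Formula: PI = PV(cash flows) / initial investment
Substituting: PI = $17,178.37 / $16,150.00
PI = 1.0637

1.0637


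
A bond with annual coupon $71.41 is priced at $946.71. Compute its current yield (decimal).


Formula: Current yield = annual coupon / price
Substituting: CY = $71.41 / $946.71
CY = 0.07543

0.07543


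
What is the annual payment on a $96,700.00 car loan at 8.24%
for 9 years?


Formula: PMT = PV * r / (1 - (1+r)^(-n))
Denominator: 1 - (1 + 0.0824)^(-9) = 0.509646
Numerator: $96,700.00 * 0.0824 = 7968.08
PMT = 7968.08 / 0.509646 = $15,634.55

$15,634.55


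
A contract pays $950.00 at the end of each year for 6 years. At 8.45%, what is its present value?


Formula: PV = PMT * (1 - (1+r)^(-n)) / r
Discount factor: (1 + 0.0845)^(-6) = 0.614643
Bracket: 1 - 0.614643 = 0.385357
PV = $950.00 * 0.385357 / 0.0845 = $4,332.42

$4,332.42


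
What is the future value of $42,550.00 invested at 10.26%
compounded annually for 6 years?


Formula: FV = P * (1 + r)^n
Substituting: FV = $42,550.00 * (1 + 0.1026)^6
Growth factor: (1.1026)^6 = 1.796834
FV = $42,550.00 * 1.796834 = $76,455.28

$76,455.28


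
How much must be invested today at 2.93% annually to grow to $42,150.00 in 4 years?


Formula: PV = FV / (1 + r)^n
Substituting: PV = $42,150.00 / (1 + 0.0293)^4
Discount factor: (1.0293)^4 = 1.122452
PV = $42,150.00 / 1.122452 = $37,551.71

$37,551.71


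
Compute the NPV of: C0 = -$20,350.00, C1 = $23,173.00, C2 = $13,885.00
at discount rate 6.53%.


Formula: NPV = C0 + C1/(1+r) + C2/(1+r)^2
Discount C1: $23,173.00 / (1 + 0.0653) = $21,752.56
Discount C2: $13,885.00 / (1 + 0.0653)^2 = $12,234.95
NPV = -$20,350.00 + $21,752.56 + $12,234.95 = $13,637.50

$13,637.50


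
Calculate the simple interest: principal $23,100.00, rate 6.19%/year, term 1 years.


Formula: I = P * r * t
Substituting: I = $23,100.00 * 0.0619 * 1
Step: I = $23,100.00 * 0.0619
I = $1,429.89

$1,429.89


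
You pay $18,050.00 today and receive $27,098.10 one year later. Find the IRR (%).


Formula: IRR = C1/C0 - 1
Substituting: IRR = $27,098.10 / $18,050.00 - 1
Ratio: 1.50128 - 1 = 0.50128
IRR = 50.128%

50.128%


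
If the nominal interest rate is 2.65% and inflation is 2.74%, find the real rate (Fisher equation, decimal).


Formula: (1 + r_real) = (1 + r_nom) / (1 + inflation)
Substituting: (1 + r_real) = 1.0265 / 1.0274
(1 + r_real) = 0.999124
r_real = 0.999124 - 1 = -0.000876

-0.000876


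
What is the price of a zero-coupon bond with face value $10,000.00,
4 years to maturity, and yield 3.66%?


Formula: Price = FV / (1 + r)^n
Substituting: Price = $10,000.00 / (1 + 0.0366)^4
Discount factor: (1.0366)^4 = 1.154635
Price = $10,000.00 / 1.154635 = $8,660.74

$8,660.74


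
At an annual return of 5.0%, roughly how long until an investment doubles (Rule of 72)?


Formula: Years ≈ 72 / r
Substituting: Years ≈ 72 / 5.0
Years ≈ 14.4

14.4 years


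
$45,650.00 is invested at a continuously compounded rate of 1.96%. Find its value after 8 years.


Formula: FV = P * e^(r*t)
Exponent: r*t = 0.0196 * 8 = 0.1568
e^(0.1568) = 1.169762
FV = $45,650.00 * 1.169762 = $53,399.62

$53,399.62


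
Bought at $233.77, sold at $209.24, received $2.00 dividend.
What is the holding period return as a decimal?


Formula: HPR = (P1 - P0 + D) / P0
Gain: $209.24 - $233.77 + $2.00 = -$22.53
HPR = -$22.53 / $233.77 = -0.0964

-0.0964


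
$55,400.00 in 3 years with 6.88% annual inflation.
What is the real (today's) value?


Formula: Real value = nominal / (1 + inflation)^years
Price level: (1 + 0.0688)^3 = 1.220926
Real value = $55,400.00 / 1.220926 = $45,375.40

$45,375.40


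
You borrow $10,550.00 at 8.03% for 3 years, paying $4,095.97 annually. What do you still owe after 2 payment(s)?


Formula: Balance = PV*(1+r)^k - PMT*((1+r)^k - 1)/r
Growth: (1 + 0.0803)^2 = 1.167048
Accumulated factor: ((1+r)^k - 1)/r = 2.0803
Balance = $10,550.00 * 1.167048 - $4,095.97 * 2.0803
Balance = $3,791.51

$3,791.51


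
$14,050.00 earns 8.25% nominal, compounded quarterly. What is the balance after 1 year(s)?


Formula: FV = P * (1 + r/m)^(m*t)
Period rate: r/m = 0.0825 / 4 = 0.020625
Total periods: m*t = 4 * 1 = 4
Growth factor: (1 + 0.020625)^4 = 1.085088
FV = $14,050.00 * 1.085088 = $15,245.48

$15,245.48


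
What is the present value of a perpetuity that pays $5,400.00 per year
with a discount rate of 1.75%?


Formula: PV = C / r
Substituting: PV = $5,400.00 / 0.0175
PV = $308,571.43

$308,571.43


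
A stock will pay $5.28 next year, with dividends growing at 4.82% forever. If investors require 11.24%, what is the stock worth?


Formula: P = D1 / (r - g)
Spread: r - g = 0.1124 - 0.0482 = 0.0642
Substituting: P = $5.28 / 0.0642
P = $82.24

$82.24


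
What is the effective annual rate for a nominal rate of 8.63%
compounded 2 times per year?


Formula: EAR = (1 + r/m)^m - 1
Period rate: r/m = 0.0863 / 2 = 0.04315
Compounding: (1 + 0.04315)^2 = 1.088162
EAR = 1.088162 - 1 = 0.088162

0.088162


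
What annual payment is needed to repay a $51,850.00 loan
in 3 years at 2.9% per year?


Formula: PMT = PV * r / (1 - (1+r)^(-n))
Denominator: 1 - (1 + 0.029)^(-3) = 0.082188
Numerator: $51,850.00 * 0.029 = 1503.65
PMT = 1503.65 / 0.082188 = $18,295.32

$18,295.32


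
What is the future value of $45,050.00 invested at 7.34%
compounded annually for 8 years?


Formula: FV = P * (1 + r)^n
Substituting: FV = $45,050.00 * (1 + 0.0734)^8
Growth factor: (1.0734)^8 = 1.762352
FV = $45,050.00 * 1.762352 = $79,393.97

$79,393.97


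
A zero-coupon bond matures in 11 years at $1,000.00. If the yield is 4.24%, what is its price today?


Formula: Price = FV / (1 + r)^n
Substituting: Price = $1,000.00 / (1 + 0.0424)^11
Discount factor: (1.0424)^11 = 1.578987
Price = $1,000.00 / 1.578987 = $633.32

$633.32


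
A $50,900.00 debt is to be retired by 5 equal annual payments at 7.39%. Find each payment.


Formula: PMT = PV * r / (1 - (1+r)^(-n))
Denominator: 1 - (1 + 0.0739)^(-5) = 0.299867
Numerator: $50,900.00 * 0.0739 = 3761.51
PMT = 3761.51 / 0.299867 = $12,543.94

$12,543.94


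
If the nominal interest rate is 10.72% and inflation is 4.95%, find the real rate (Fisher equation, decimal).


Formula: (1 + r_real) = (1 + r_nom) / (1 + inflation)
Substituting: (1 + r_real) = 1.1072 / 1.0495
(1 + r_real) = 1.054979
r_real = 1.054979 - 1 = 0.054979

0.054979


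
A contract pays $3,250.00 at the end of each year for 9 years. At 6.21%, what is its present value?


Formula: PV = PMT * (1 - (1+r)^(-n)) / r
Discount factor: (1 + 0.0621)^(-9) = 0.581449
Bracket: 1 - 0.581449 = 0.418551
PV = $3,250.00 * 0.418551 / 0.0621 = $21,904.86

$21,904.86


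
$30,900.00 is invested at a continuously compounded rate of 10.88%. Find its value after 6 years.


Formula: FV = P * e^(r*t)
Exponent: r*t = 0.1088 * 6 = 0.6528
e^(0.6528) = 1.920912
FV = $30,900.00 * 1.920912 = $59,356.18

$59,356.18


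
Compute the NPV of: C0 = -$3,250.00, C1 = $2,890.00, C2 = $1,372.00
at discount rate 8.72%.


Formula: NPV = C0 + C1/(1+r) + C2/(1+r)^2
Discount C1: $2,890.00 / (1 + 0.0872) = $2,658.20
Discount C2: $1,372.00 / (1 + 0.0872)^2 = $1,160.74
NPV = -$3,250.00 + $2,658.20 + $1,160.74 = $568.95

$568.95


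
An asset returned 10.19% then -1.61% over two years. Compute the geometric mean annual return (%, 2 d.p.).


Formula: Geometric mean = ((1+r1)*(1+r2))^(1/2) - 1
Product: (1 + 0.1019) * (1 + -0.0161) = 1.1019 * 0.9839 = 1.084159
Square root: 1.084159^0.5 = 1.04123
Geometric mean = 1.04123 - 1 = 0.04123
As percentage: 4.12%

4.12%


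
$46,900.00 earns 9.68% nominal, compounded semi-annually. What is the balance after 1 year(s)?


Formula: FV = P * (1 + r/m)^(m*t)
Period rate: r/m = 0.0968 / 2 = 0.0484
Total periods: m*t = 2 * 1 = 2
Growth factor: (1 + 0.0484)^2 = 1.099143
FV = $46,900.00 * 1.099143 = $51,549.79

$51,549.79


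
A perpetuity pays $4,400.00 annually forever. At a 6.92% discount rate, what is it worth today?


Formula: PV = C / r
Substituting: PV = $4,400.00 / 0.0692
PV = $63,583.82

$63,583.82


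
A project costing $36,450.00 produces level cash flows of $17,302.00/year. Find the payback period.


Formula: Payback = investment / annual cash flow
Substituting: Payback = $36,450.00 / $17,302.00
Payback = 2.1067 years

2.1067 years


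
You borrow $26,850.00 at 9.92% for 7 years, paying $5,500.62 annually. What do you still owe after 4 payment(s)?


Formula: Balance = PV*(1+r)^k - PMT*((1+r)^k - 1)/r
Growth: (1 + 0.0992)^4 = 1.459845
Accumulated factor: ((1+r)^k - 1)/r = 4.635539
Balance = $26,850.00 * 1.459845 - $5,500.62 * 4.635539
Balance = $13,698.51

$13,698.51


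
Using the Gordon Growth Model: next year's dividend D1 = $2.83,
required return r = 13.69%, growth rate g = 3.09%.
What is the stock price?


Formula: P = D1 / (r - g)
Spread: r - g = 0.1369 - 0.0309 = 0.106
Substituting: P = $2.83 / 0.106
P = $26.70

$26.70


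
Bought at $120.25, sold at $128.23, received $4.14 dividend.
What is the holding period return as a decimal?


Formula: HPR = (P1 - P0 + D) / P0
Gain: $128.23 - $120.25 + $4.14 = $12.12
HPR = $12.12 / $120.25 = 0.1008

0.1008


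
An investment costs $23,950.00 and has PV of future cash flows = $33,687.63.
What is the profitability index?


Formula: PI = PV(cash flows) / initial investment
Substituting: PI = $33,687.63 / $23,950.00
PI = 1.4066

1.4066


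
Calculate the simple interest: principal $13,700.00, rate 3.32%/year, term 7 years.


Formula: I = P * r * t
Substituting: I = $13,700.00 * 0.0332 * 7
Step: I = $13,700.00 * 0.2324
I = $3,183.88

$3,183.88


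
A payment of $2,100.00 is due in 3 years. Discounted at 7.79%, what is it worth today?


Formula: PV = FV / (1 + r)^n
Substituting: PV = $2,100.00 / (1 + 0.0779)^3
Discount factor: (1.0779)^3 = 1.252378
PV = $2,100.00 / 1.252378 = $1,676.81

$1,676.81


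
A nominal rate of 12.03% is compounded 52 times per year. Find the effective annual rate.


Formula: EAR = (1 + r/m)^m - 1
Period rate: r/m = 0.1203 / 52 = 0.002313
Compounding: (1 + 0.002313)^52 = 1.127678
EAR = 1.127678 - 1 = 0.127678

0.127678


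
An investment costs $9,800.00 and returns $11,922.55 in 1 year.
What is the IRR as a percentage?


Formula: IRR = C1/C0 - 1
Substituting: IRR = $11,922.55 / $9,800.00 - 1
Ratio: 1.216587 - 1 = 0.216587
IRR = 21.6587%

21.6587%


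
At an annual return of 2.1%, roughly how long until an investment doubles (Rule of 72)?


Formula: Years ≈ 72 / r
Substituting: Years ≈ 72 / 2.1
Years ≈ 34.3

34.3 years


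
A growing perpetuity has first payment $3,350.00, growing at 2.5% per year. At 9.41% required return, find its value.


Formula: PV = C / (r - g)
Spread: r - g = 0.0941 - 0.025 = 0.0691
Substituting: PV = $3,350.00 / 0.0691
PV = $48,480.46

$48,480.46


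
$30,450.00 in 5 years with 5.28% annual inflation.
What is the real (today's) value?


Formula: Real value = nominal / (1 + inflation)^years
Price level: (1 + 0.0528)^5 = 1.29339
Real value = $30,450.00 / 1.29339 = $23,542.79

$23,542.79


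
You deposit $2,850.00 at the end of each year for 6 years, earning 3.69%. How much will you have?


Formula: FV = PMT * ((1+r)^n - 1) / r
Growth factor: (1 + 0.0369)^6 = 1.242857
Numerator: 1.242857 - 1 = 0.242857
FV = $2,850.00 * 0.242857 / 0.0369 = $18,757.27

$18,757.27


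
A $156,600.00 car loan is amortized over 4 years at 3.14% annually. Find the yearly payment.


Formula: PMT = PV * r / (1 - (1+r)^(-n))
Denominator: 1 - (1 + 0.0314)^(-4) = 0.116327
Numerator: $156,600.00 * 0.0314 = 4917.24
PMT = 4917.24 / 0.116327 = $42,270.77

$42,270.77


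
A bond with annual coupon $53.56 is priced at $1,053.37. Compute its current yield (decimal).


Formula: Current yield = annual coupon / price
Substituting: CY = $53.56 / $1,053.37
CY = 0.050846

0.050846


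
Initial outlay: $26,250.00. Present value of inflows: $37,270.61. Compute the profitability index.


Formula: PI = PV(cash flows) / initial investment
Substituting: PI = $37,270.61 / $26,250.00
PI = 1.4198

1.4198


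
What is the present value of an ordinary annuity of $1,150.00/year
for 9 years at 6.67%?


Formula: PV = PMT * (1 - (1+r)^(-n)) / r
Discount factor: (1 + 0.0667)^(-9) = 0.559267
Bracket: 1 - 0.559267 = 0.440733
PV = $1,150.00 * 0.440733 / 0.0667 = $7,598.84

$7,598.84


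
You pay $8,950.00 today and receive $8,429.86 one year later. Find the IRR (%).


Formula: IRR = C1/C0 - 1
Substituting: IRR = $8,429.86 / $8,950.00 - 1
Ratio: 0.941884 - 1 = -0.058116
IRR = -5.8116%

-5.8116%


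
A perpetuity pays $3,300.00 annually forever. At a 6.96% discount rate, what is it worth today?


Formula: PV = C / r
Substituting: PV = $3,300.00 / 0.0696
PV = $47,413.79

$47,413.79


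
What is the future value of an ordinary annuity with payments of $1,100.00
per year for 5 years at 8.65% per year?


Formula: FV = PMT * ((1+r)^n - 1) / r
Growth factor: (1 + 0.0865)^5 = 1.514079
Numerator: 1.514079 - 1 = 0.514079
FV = $1,100.00 * 0.514079 / 0.0865 = $6,537.43

$6,537.43


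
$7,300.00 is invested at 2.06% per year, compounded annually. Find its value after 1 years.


Formula: FV = P * (1 + r)^n
Substituting: FV = $7,300.00 * (1 + 0.0206)^1
Growth factor: (1.0206)^1 = 1.0206
FV = $7,300.00 * 1.0206 = $7,450.38

$7,450.38


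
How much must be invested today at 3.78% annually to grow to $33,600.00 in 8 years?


Formula: PV = FV / (1 + r)^n
Substituting: PV = $33,600.00 / (1 + 0.0378)^8
Discount factor: (1.0378)^8 = 1.345579
PV = $33,600.00 / 1.345579 = $24,970.66

$24,970.66


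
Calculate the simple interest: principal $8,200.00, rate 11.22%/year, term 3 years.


Formula: I = P * r * t
Substituting: I = $8,200.00 * 0.1122 * 3
Step: I = $8,200.00 * 0.3366
I = $2,760.12

$2,760.12


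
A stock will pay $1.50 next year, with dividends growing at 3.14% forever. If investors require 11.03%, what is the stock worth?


Formula: P = D1 / (r - g)
Spread: r - g = 0.1103 - 0.0314 = 0.0789
Substituting: P = $1.50 / 0.0789
P = $19.01

$19.01


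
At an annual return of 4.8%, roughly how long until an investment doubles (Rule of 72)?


Formula: Years ≈ 72 / r
Substituting: Years ≈ 72 / 4.8
Years ≈ 15.0

15.0 years


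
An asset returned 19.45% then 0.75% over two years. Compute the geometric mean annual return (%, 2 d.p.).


Formula: Geometric mean = ((1+r1)*(1+r2))^(1/2) - 1
Product: (1 + 0.1945) * (1 + 0.0075) = 1.1945 * 1.0075 = 1.203459
Square root: 1.203459^0.5 = 1.097023
Geometric mean = 1.097023 - 1 = 0.097023
As percentage: 9.70%

9.70%


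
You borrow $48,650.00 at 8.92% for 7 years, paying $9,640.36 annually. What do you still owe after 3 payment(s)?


Formula: Balance = PV*(1+r)^k - PMT*((1+r)^k - 1)/r
Growth: (1 + 0.0892)^3 = 1.29218
Accumulated factor: ((1+r)^k - 1)/r = 3.275557
Balance = $48,650.00 * 1.29218 - $9,640.36 * 3.275557
Balance = $31,286.99

$31,286.99


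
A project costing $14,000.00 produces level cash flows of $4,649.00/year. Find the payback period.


Formula: Payback = investment / annual cash flow
Substituting: Payback = $14,000.00 / $4,649.00
Payback = 3.0114 years

3.0114 years


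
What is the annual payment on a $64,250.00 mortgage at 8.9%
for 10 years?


Formula: PMT = PV * r / (1 - (1+r)^(-n))
Denominator: 1 - (1 + 0.089)^(-10) = 0.573694
Numerator: $64,250.00 * 0.089 = 5718.25
PMT = 5718.25 / 0.573694 = $9,967.42

$9,967.42


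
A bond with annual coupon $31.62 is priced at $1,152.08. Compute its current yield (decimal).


Formula: Current yield = annual coupon / price
Substituting: CY = $31.62 / $1,152.08
CY = 0.027446

0.027446


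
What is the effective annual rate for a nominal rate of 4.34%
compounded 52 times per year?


Formula: EAR = (1 + r/m)^m - 1
Period rate: r/m = 0.0434 / 52 = 0.000835
Compounding: (1 + 0.000835)^52 = 1.044337
EAR = 1.044337 - 1 = 0.044337

0.044337


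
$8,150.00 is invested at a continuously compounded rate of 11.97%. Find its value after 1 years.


Formula: FV = P * e^(r*t)
Exponent: r*t = 0.1197 * 1 = 0.1197
e^(0.1197) = 1.127159
FV = $8,150.00 * 1.127159 = $9,186.34

$9,186.34


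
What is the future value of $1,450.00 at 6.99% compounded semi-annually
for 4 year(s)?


Formula: FV = P * (1 + r/m)^(m*t)
Period rate: r/m = 0.0699 / 2 = 0.03495
Total periods: m*t = 2 * 4 = 8
Growth factor: (1 + 0.03495)^8 = 1.3163
FV = $1,450.00 * 1.3163 = $1,908.64

$1,908.64


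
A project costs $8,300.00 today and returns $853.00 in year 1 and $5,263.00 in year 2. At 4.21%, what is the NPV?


Formula: NPV = C0 + C1/(1+r) + C2/(1+r)^2
Discount C1: $853.00 / (1 + 0.0421) = $818.54
Discount C2: $5,263.00 / (1 + 0.0421)^2 = $4,846.35
NPV = -$8,300.00 + $818.54 + $4,846.35 = -$2,635.11

-$2,635.11


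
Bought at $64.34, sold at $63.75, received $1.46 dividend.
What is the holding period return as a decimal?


Formula: HPR = (P1 - P0 + D) / P0
Gain: $63.75 - $64.34 + $1.46 = $0.87
HPR = $0.87 / $64.34 = 0.0135

0.0135


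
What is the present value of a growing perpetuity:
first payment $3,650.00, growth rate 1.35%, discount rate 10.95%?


Formula: PV = C / (r - g)
Spread: r - g = 0.1095 - 0.0135 = 0.096
Substituting: PV = $3,650.00 / 0.096
PV = $38,020.83

$38,020.83


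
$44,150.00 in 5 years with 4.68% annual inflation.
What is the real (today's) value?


Formula: Real value = nominal / (1 + inflation)^years
Price level: (1 + 0.0468)^5 = 1.256952
Real value = $44,150.00 / 1.256952 = $35,124.66

$35,124.66


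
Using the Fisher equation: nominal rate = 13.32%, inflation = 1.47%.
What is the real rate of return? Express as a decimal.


Formula: (1 + r_real) = (1 + r_nom) / (1 + inflation)
Substituting: (1 + r_real) = 1.1332 / 1.0147
(1 + r_real) = 1.116783
r_real = 1.116783 - 1 = 0.116783

0.116783


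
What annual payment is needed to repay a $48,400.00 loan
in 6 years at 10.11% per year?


Formula: PMT = PV * r / (1 - (1+r)^(-n))
Denominator: 1 - (1 + 0.1011)^(-6) = 0.438901
Numerator: $48,400.00 * 0.1011 = 4893.24
PMT = 4893.24 / 0.438901 = $11,148.84

$11,148.84


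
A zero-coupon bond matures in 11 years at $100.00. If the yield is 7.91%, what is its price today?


Formula: Price = FV / (1 + r)^n
Substituting: Price = $100.00 / (1 + 0.0791)^11
Discount factor: (1.0791)^11 = 2.310354
Price = $100.00 / 2.310354 = $43.28

$43.28


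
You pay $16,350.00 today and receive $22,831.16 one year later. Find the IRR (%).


Formula: IRR = C1/C0 - 1
Substituting: IRR = $22,831.16 / $16,350.00 - 1
Ratio: 1.396401 - 1 = 0.396401
IRR = 39.6401%

39.6401%


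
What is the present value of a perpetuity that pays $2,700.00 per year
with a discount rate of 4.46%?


Formula: PV = C / r
Substituting: PV = $2,700.00 / 0.0446
PV = $60,538.12

$60,538.12


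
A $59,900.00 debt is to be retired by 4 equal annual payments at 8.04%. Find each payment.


Formula: PMT = PV * r / (1 - (1+r)^(-n))
Denominator: 1 - (1 + 0.0804)^(-4) = 0.266058
Numerator: $59,900.00 * 0.0804 = 4815.96
PMT = 4815.96 / 0.266058 = $18,101.16

$18,101.16


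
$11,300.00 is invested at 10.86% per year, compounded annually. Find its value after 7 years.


Formula: FV = P * (1 + r)^n
Substituting: FV = $11,300.00 * (1 + 0.1086)^7
Growth factor: (1.1086)^7 = 2.057899
FV = $11,300.00 * 2.057899 = $23,254.26

$23,254.26


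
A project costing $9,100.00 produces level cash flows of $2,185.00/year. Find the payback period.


Formula: Payback = investment / annual cash flow
Substituting: Payback = $9,100.00 / $2,185.00
Payback = 4.1648 years

4.1648 years


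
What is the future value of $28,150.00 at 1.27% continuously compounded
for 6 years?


Formula: FV = P * e^(r*t)
Exponent: r*t = 0.0127 * 6 = 0.0762
e^(0.0762) = 1.079178
FV = $28,150.00 * 1.079178 = $30,378.87

$30,378.87


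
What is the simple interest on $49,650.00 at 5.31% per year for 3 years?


Formula: I = P * r * t
Substituting: I = $49,650.00 * 0.0531 * 3
Step: I = $49,650.00 * 0.1593
I = $7,909.25

$7,909.25


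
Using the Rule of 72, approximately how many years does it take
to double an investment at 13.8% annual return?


Formula: Years ≈ 72 / r
Substituting: Years ≈ 72 / 13.8
Years ≈ 5.2

5.2 years


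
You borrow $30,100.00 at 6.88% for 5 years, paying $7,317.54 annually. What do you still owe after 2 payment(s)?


Formula: Balance = PV*(1+r)^k - PMT*((1+r)^k - 1)/r
Growth: (1 + 0.0688)^2 = 1.142333
Accumulated factor: ((1+r)^k - 1)/r = 2.0688
Balance = $30,100.00 * 1.142333 - $7,317.54 * 2.0688
Balance = $19,245.71

$19,245.71


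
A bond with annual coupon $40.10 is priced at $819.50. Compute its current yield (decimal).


Formula: Current yield = annual coupon / price
Substituting: CY = $40.10 / $819.50
CY = 0.048932

0.048932


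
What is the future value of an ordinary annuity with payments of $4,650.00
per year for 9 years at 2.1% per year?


Formula: FV = PMT * ((1+r)^n - 1) / r
Growth factor: (1 + 0.021)^9 = 1.205679
Numerator: 1.205679 - 1 = 0.205679
FV = $4,650.00 * 0.205679 / 0.021 = $45,543.20

$45,543.20


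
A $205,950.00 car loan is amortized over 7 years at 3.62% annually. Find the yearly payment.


Formula: PMT = PV * r / (1 - (1+r)^(-n))
Denominator: 1 - (1 + 0.0362)^(-7) = 0.220359
Numerator: $205,950.00 * 0.0362 = 7455.39
PMT = 7455.39 / 0.220359 = $33,832.99

$33,832.99


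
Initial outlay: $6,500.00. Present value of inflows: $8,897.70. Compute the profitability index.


Formula: PI = PV(cash flows) / initial investment
Substituting: PI = $8,897.70 / $6,500.00
PI = 1.3689

1.3689


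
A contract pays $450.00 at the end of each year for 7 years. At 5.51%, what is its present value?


Formula: PV = PMT * (1 - (1+r)^(-n)) / r
Discount factor: (1 + 0.0551)^(-7) = 0.686981
Bracket: 1 - 0.686981 = 0.313019
PV = $450.00 * 0.313019 / 0.0551 = $2,556.42

$2,556.42


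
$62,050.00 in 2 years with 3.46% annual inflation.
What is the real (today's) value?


Formula: Real value = nominal / (1 + inflation)^years
Price level: (1 + 0.0346)^2 = 1.070397
Real value = $62,050.00 / 1.070397 = $57,969.14

$57,969.14


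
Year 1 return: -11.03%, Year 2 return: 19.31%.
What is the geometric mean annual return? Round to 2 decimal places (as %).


Formula: Geometric mean = ((1+r1)*(1+r2))^(1/2) - 1
Product: (1 + -0.1103) * (1 + 0.1931) = 0.8897 * 1.1931 = 1.061501
Square root: 1.061501^0.5 = 1.030292
Geometric mean = 1.030292 - 1 = 0.030292
As percentage: 3.03%

3.03%


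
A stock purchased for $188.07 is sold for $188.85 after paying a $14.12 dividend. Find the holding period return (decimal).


Formula: HPR = (P1 - P0 + D) / P0
Gain: $188.85 - $188.07 + $14.12 = $14.90
HPR = $14.90 / $188.07 = 0.0792

0.0792


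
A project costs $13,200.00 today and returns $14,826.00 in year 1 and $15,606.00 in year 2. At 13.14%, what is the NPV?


Formula: NPV = C0 + C1/(1+r) + C2/(1+r)^2
Discount C1: $14,826.00 / (1 + 0.1314) = $13,104.12
Discount C2: $15,606.00 / (1 + 0.1314)^2 = $12,191.56
NPV = -$13,200.00 + $13,104.12 + $12,191.56 = $12,095.68

$12,095.68


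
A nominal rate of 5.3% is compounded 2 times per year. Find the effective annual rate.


Formula: EAR = (1 + r/m)^m - 1
Period rate: r/m = 0.053 / 2 = 0.0265
Compounding: (1 + 0.0265)^2 = 1.053702
EAR = 1.053702 - 1 = 0.053702

0.053702


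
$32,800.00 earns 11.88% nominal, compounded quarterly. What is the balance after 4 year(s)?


Formula: FV = P * (1 + r/m)^(m*t)
Period rate: r/m = 0.1188 / 4 = 0.0297
Total periods: m*t = 4 * 4 = 16
Growth factor: (1 + 0.0297)^16 = 1.597245
FV = $32,800.00 * 1.597245 = $52,389.62

$52,389.62


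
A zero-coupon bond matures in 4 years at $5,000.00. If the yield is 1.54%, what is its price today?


Formula: Price = FV / (1 + r)^n
Substituting: Price = $5,000.00 / (1 + 0.0154)^4
Discount factor: (1.0154)^4 = 1.063038
Price = $5,000.00 / 1.063038 = $4,703.50

$4,703.50


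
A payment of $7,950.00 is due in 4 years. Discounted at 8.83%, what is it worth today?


Formula: PV = FV / (1 + r)^n
Substituting: PV = $7,950.00 / (1 + 0.0883)^4
Discount factor: (1.0883)^4 = 1.402796
PV = $7,950.00 / 1.402796 = $5,667.25

$5,667.25


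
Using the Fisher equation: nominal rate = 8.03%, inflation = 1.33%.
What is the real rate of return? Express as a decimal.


Formula: (1 + r_real) = (1 + r_nom) / (1 + inflation)
Substituting: (1 + r_real) = 1.0803 / 1.0133
(1 + r_real) = 1.066121
r_real = 1.066121 - 1 = 0.066121

0.066121


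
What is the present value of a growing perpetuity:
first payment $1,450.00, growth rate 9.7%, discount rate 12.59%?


Formula: PV = C / (r - g)
Spread: r - g = 0.1259 - 0.097 = 0.0289
Substituting: PV = $1,450.00 / 0.0289
PV = $50,173.01

$50,173.01


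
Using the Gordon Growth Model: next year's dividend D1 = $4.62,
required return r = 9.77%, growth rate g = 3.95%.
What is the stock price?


Formula: P = D1 / (r - g)
Spread: r - g = 0.0977 - 0.0395 = 0.0582
Substituting: P = $4.62 / 0.0582
P = $79.38

$79.38


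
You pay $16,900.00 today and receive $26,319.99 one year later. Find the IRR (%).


Formula: IRR = C1/C0 - 1
Substituting: IRR = $26,319.99 / $16,900.00 - 1
Ratio: 1.557396 - 1 = 0.557396
IRR = 55.7396%

55.7396%


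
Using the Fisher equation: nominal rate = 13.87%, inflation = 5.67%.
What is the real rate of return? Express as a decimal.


Formula: (1 + r_real) = (1 + r_nom) / (1 + inflation)
Substituting: (1 + r_real) = 1.1387 / 1.0567
(1 + r_real) = 1.0776
r_real = 1.0776 - 1 = 0.0776

0.0776


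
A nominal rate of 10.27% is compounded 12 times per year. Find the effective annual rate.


Formula: EAR = (1 + r/m)^m - 1
Period rate: r/m = 0.1027 / 12 = 0.008558
Compounding: (1 + 0.008558)^12 = 1.107675
EAR = 1.107675 - 1 = 0.107675

0.107675


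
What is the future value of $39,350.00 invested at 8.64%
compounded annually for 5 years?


Formula: FV = P * (1 + r)^n
Substituting: FV = $39,350.00 * (1 + 0.0864)^5
Growth factor: (1.0864)^5 = 1.513383
FV = $39,350.00 * 1.513383 = $59,551.61

$59,551.61


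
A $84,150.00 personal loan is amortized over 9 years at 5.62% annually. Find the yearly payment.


Formula: PMT = PV * r / (1 - (1+r)^(-n))
Denominator: 1 - (1 + 0.0562)^(-9) = 0.388658
Numerator: $84,150.00 * 0.0562 = 4729.23
PMT = 4729.23 / 0.388658 = $12,168.11

$12,168.11


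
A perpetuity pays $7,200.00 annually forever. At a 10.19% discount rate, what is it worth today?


Formula: PV = C / r
Substituting: PV = $7,200.00 / 0.1019
PV = $70,657.51

$70,657.51


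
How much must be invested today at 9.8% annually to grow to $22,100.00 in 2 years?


Formula: PV = FV / (1 + r)^n
Substituting: PV = $22,100.00 / (1 + 0.098)^2
Discount factor: (1.098)^2 = 1.205604
PV = $22,100.00 / 1.205604 = $18,331.06

$18,331.06


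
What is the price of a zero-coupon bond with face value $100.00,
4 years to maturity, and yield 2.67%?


Formula: Price = FV / (1 + r)^n
Substituting: Price = $100.00 / (1 + 0.0267)^4
Discount factor: (1.0267)^4 = 1.111154
Price = $100.00 / 1.111154 = $90.00

$90.00


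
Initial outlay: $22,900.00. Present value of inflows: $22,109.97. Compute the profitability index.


Formula: PI = PV(cash flows) / initial investment
Substituting: PI = $22,109.97 / $22,900.00
PI = 0.9655

0.9655


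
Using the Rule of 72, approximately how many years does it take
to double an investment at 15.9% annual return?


Formula: Years ≈ 72 / r
Substituting: Years ≈ 72 / 15.9
Years ≈ 4.5

4.5 years


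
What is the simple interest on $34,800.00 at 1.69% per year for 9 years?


Formula: I = P * r * t
Substituting: I = $34,800.00 * 0.0169 * 9
Step: I = $34,800.00 * 0.1521
I = $5,293.08

$5,293.08


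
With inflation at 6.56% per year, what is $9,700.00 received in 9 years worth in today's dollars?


Formula: Real value = nominal / (1 + inflation)^years
Price level: (1 + 0.0656)^9 = 1.771528
Real value = $9,700.00 / 1.771528 = $5,475.50

$5,475.50


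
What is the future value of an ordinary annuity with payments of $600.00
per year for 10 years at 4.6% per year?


Formula: FV = PMT * ((1+r)^n - 1) / r
Growth factor: (1 + 0.046)^10 = 1.567895
Numerator: 1.567895 - 1 = 0.567895
FV = $600.00 * 0.567895 / 0.046 = $7,407.32

$7,407.32


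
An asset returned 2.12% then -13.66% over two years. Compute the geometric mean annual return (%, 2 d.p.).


Formula: Geometric mean = ((1+r1)*(1+r2))^(1/2) - 1
Product: (1 + 0.0212) * (1 + -0.1366) = 1.0212 * 0.8634 = 0.881704
Square root: 0.881704^0.5 = 0.938991
Geometric mean = 0.938991 - 1 = -0.061009
As percentage: -6.10%

-6.10%


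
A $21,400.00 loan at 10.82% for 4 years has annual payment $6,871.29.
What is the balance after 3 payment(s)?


Formula: Balance = PV*(1+r)^k - PMT*((1+r)^k - 1)/r
Growth: (1 + 0.1082)^3 = 1.360988
Accumulated factor: ((1+r)^k - 1)/r = 3.336307
Balance = $21,400.00 * 1.360988 - $6,871.29 * 3.336307
Balance = $6,200.42

$6,200.42


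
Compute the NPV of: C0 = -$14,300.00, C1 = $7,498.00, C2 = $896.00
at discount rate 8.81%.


Formula: NPV = C0 + C1/(1+r) + C2/(1+r)^2
Discount C1: $7,498.00 / (1 + 0.0881) = $6,890.91
Discount C2: $896.00 / (1 + 0.0881)^2 = $756.78
NPV = -$14,300.00 + $6,890.91 + $756.78 = -$6,652.31

-$6,652.31


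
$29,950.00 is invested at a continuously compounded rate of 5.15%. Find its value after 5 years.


Formula: FV = P * e^(r*t)
Exponent: r*t = 0.0515 * 5 = 0.2575
e^(0.2575) = 1.293692
FV = $29,950.00 * 1.293692 = $38,746.07

$38,746.07


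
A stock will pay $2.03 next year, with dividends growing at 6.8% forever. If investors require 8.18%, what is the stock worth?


Formula: P = D1 / (r - g)
Spread: r - g = 0.0818 - 0.068 = 0.0138
Substituting: P = $2.03 / 0.0138
P = $147.10

$147.10


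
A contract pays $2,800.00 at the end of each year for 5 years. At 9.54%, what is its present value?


Formula: PV = PMT * (1 - (1+r)^(-n)) / r
Discount factor: (1 + 0.0954)^(-5) = 0.634069
Bracket: 1 - 0.634069 = 0.365931
PV = $2,800.00 * 0.365931 / 0.0954 = $10,740.12

$10,740.12


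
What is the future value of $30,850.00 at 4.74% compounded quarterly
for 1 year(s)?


Formula: FV = P * (1 + r/m)^(m*t)
Period rate: r/m = 0.0474 / 4 = 0.01185
Total periods: m*t = 4 * 1 = 4
Growth factor: (1 + 0.01185)^4 = 1.048249
FV = $30,850.00 * 1.048249 = $32,338.49

$32,338.49


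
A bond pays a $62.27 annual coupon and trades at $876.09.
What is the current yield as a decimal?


Formula: Current yield = annual coupon / price
Substituting: CY = $62.27 / $876.09
CY = 0.071077

0.071077


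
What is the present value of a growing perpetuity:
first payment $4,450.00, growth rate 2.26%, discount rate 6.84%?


Formula: PV = C / (r - g)
Spread: r - g = 0.0684 - 0.0226 = 0.0458
Substituting: PV = $4,450.00 / 0.0458
PV = $97,161.57

$97,161.57


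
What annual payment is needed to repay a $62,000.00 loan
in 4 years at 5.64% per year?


Formula: PMT = PV * r / (1 - (1+r)^(-n))
Denominator: 1 - (1 + 0.0564)^(-4) = 0.197054
Numerator: $62,000.00 * 0.0564 = 3496.8
PMT = 3496.8 / 0.197054 = $17,745.40

$17,745.40


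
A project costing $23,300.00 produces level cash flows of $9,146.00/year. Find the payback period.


Formula: Payback = investment / annual cash flow
Substituting: Payback = $23,300.00 / $9,146.00
Payback = 2.5476 years

2.5476 years


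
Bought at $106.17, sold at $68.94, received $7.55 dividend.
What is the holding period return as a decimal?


Formula: HPR = (P1 - P0 + D) / P0
Gain: $68.94 - $106.17 + $7.55 = -$29.68
HPR = -$29.68 / $106.17 = -0.2796

-0.2796


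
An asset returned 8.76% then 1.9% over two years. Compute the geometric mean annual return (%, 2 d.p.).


Formula: Geometric mean = ((1+r1)*(1+r2))^(1/2) - 1
Product: (1 + 0.0876) * (1 + 0.019) = 1.0876 * 1.019 = 1.108264
Square root: 1.108264^0.5 = 1.052741
Geometric mean = 1.052741 - 1 = 0.052741
As percentage: 5.27%

5.27%


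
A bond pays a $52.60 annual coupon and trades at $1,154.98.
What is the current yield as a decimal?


Formula: Current yield = annual coupon / price
Substituting: CY = $52.60 / $1,154.98
CY = 0.045542

0.045542


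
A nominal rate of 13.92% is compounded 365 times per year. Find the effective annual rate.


Formula: EAR = (1 + r/m)^m - 1
Period rate: r/m = 0.1392 / 365 = 0.000381
Compounding: (1 + 0.000381)^365 = 1.149323
EAR = 1.149323 - 1 = 0.149323

0.149323


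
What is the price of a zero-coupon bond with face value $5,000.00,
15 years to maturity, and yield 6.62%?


Formula: Price = FV / (1 + r)^n
Substituting: Price = $5,000.00 / (1 + 0.0662)^15
Discount factor: (1.0662)^15 = 2.615653
Price = $5,000.00 / 2.615653 = $1,911.57

$1,911.57


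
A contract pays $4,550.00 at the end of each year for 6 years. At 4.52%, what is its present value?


Formula: PV = PMT * (1 - (1+r)^(-n)) / r
Discount factor: (1 + 0.0452)^(-6) = 0.767015
Bracket: 1 - 0.767015 = 0.232985
PV = $4,550.00 * 0.232985 / 0.0452 = $23,453.18

$23,453.18


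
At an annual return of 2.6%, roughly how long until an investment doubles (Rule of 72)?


Formula: Years ≈ 72 / r
Substituting: Years ≈ 72 / 2.6
Years ≈ 27.7

27.7 years


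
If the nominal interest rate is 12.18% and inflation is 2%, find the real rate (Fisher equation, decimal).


Formula: (1 + r_real) = (1 + r_nom) / (1 + inflation)
Substituting: (1 + r_real) = 1.1218 / 1.02
(1 + r_real) = 1.099804
r_real = 1.099804 - 1 = 0.099804

0.099804


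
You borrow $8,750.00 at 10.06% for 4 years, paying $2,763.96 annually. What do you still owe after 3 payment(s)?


Formula: Balance = PV*(1+r)^k - PMT*((1+r)^k - 1)/r
Growth: (1 + 0.1006)^3 = 1.333179
Accumulated factor: ((1+r)^k - 1)/r = 3.31192
Balance = $8,750.00 * 1.333179 - $2,763.96 * 3.31192
Balance = $2,511.30

$2,511.30


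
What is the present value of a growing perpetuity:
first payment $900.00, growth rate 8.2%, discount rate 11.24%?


Formula: PV = C / (r - g)
Spread: r - g = 0.1124 - 0.082 = 0.0304
Substituting: PV = $900.00 / 0.0304
PV = $29,605.26

$29,605.26


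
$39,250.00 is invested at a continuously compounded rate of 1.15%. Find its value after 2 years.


Formula: FV = P * e^(r*t)
Exponent: r*t = 0.0115 * 2 = 0.023
e^(0.023) = 1.023267
FV = $39,250.00 * 1.023267 = $40,163.21

$40,163.21


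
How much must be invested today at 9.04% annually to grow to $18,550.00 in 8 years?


Formula: PV = FV / (1 + r)^n
Substituting: PV = $18,550.00 / (1 + 0.0904)^8
Discount factor: (1.0904)^8 = 1.99842
PV = $18,550.00 / 1.99842 = $9,282.33

$9,282.33


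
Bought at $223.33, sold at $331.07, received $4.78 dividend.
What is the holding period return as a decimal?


Formula: HPR = (P1 - P0 + D) / P0
Gain: $331.07 - $223.33 + $4.78 = $112.52
HPR = $112.52 / $223.33 = 0.5038

0.5038


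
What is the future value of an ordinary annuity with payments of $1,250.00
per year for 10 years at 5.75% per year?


Formula: FV = PMT * ((1+r)^n - 1) / r
Growth factor: (1 + 0.0575)^10 = 1.749056
Numerator: 1.749056 - 1 = 0.749056
FV = $1,250.00 * 0.749056 / 0.0575 = $16,283.83

$16,283.83


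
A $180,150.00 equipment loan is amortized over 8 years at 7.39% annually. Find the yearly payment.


Formula: PMT = PV * r / (1 - (1+r)^(-n))
Denominator: 1 - (1 + 0.0739)^(-8) = 0.434687
Numerator: $180,150.00 * 0.0739 = 13313.085
PMT = 13313.085 / 0.434687 = $30,626.86

$30,626.86


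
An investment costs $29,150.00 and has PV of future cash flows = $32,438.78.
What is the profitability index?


Formula: PI = PV(cash flows) / initial investment
Substituting: PI = $32,438.78 / $29,150.00
PI = 1.1128

1.1128


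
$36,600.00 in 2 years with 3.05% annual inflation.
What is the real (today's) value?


Formula: Real value = nominal / (1 + inflation)^years
Price level: (1 + 0.0305)^2 = 1.06193
Real value = $36,600.00 / 1.06193 = $34,465.54

$34,465.54


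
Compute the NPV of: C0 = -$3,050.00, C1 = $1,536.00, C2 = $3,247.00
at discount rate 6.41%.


Formula: NPV = C0 + C1/(1+r) + C2/(1+r)^2
Discount C1: $1,536.00 / (1 + 0.0641) = $1,443.47
Discount C2: $3,247.00 / (1 + 0.0641)^2 = $2,867.59
NPV = -$3,050.00 + $1,443.47 + $2,867.59 = $1,261.07

$1,261.07


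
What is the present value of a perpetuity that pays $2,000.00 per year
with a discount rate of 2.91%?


Formula: PV = C / r
Substituting: PV = $2,000.00 / 0.0291
PV = $68,728.52

$68,728.52


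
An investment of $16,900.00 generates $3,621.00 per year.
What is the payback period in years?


Formula: Payback = investment / annual cash flow
Substituting: Payback = $16,900.00 / $3,621.00
Payback = 4.6672 years

4.6672 years


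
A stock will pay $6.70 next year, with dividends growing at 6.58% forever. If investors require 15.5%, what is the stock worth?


Formula: P = D1 / (r - g)
Spread: r - g = 0.155 - 0.0658 = 0.0892
Substituting: P = $6.70 / 0.0892
P = $75.11

$75.11


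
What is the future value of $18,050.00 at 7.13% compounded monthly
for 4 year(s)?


Formula: FV = P * (1 + r/m)^(m*t)
Period rate: r/m = 0.0713 / 12 = 0.005942
Total periods: m*t = 12 * 4 = 48
Growth factor: (1 + 0.005942)^48 = 1.328906
FV = $18,050.00 * 1.328906 = $23,986.75

$23,986.75


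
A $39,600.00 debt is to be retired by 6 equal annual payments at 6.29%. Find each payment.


Formula: PMT = PV * r / (1 - (1+r)^(-n))
Denominator: 1 - (1 + 0.0629)^(-6) = 0.306501
Numerator: $39,600.00 * 0.0629 = 2490.84
PMT = 2490.84 / 0.306501 = $8,126.68

$8,126.68


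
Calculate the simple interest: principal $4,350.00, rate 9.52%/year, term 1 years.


Formula: I = P * r * t
Substituting: I = $4,350.00 * 0.0952 * 1
Step: I = $4,350.00 * 0.0952
I = $414.12

$414.12


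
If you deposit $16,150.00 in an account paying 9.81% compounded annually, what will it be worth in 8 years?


Formula: FV = P * (1 + r)^n
Substituting: FV = $16,150.00 * (1 + 0.0981)^8
Growth factor: (1.0981)^8 = 2.114147
FV = $16,150.00 * 2.114147 = $34,143.47

$34,143.47


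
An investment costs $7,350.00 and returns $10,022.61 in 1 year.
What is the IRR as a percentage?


Formula: IRR = C1/C0 - 1
Substituting: IRR = $10,022.61 / $7,350.00 - 1
Ratio: 1.36362 - 1 = 0.36362
IRR = 36.362%

36.362%


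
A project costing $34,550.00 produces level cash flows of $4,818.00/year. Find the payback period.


Formula: Payback = investment / annual cash flow
Substituting: Payback = $34,550.00 / $4,818.00
Payback = 7.171 years

7.171 years


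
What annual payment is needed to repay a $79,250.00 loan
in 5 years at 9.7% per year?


Formula: PMT = PV * r / (1 - (1+r)^(-n))
Denominator: 1 - (1 + 0.097)^(-5) = 0.370542
Numerator: $79,250.00 * 0.097 = 7687.25
PMT = 7687.25 / 0.370542 = $20,745.97

$20,745.97


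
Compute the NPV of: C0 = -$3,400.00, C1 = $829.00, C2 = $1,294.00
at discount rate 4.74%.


Formula: NPV = C0 + C1/(1+r) + C2/(1+r)^2
Discount C1: $829.00 / (1 + 0.0474) = $791.48
Discount C2: $1,294.00 / (1 + 0.0474)^2 = $1,179.53
NPV = -$3,400.00 + $791.48 + $1,179.53 = -$1,428.99

-$1,428.99


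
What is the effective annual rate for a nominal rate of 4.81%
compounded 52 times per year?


Formula: EAR = (1 + r/m)^m - 1
Period rate: r/m = 0.0481 / 52 = 0.000925
Compounding: (1 + 0.000925)^52 = 1.049252
EAR = 1.049252 - 1 = 0.049252

0.049252


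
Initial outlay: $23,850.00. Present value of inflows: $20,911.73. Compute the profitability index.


Formula: PI = PV(cash flows) / initial investment
Substituting: PI = $20,911.73 / $23,850.00
PI = 0.8768

0.8768
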